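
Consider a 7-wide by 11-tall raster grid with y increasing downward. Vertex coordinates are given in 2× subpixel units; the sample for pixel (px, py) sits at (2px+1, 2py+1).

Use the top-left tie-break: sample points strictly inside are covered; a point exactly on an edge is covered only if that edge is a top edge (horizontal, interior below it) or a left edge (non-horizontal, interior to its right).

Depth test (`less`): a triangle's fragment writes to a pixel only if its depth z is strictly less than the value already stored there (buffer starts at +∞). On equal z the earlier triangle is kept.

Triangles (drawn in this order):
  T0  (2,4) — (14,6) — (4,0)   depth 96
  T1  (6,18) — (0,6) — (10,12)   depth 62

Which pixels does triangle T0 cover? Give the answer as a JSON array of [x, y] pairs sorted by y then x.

T0:
  2·area = 52  (B↔C swapped to make it positive)
  edge (2, 4)→(4, 0): d=(2,-4) top-left  bias=+0
  edge (4, 0)→(14, 6): d=(10,6) right/bottom  bias=-1
  edge (14, 6)→(2, 4): d=(-12,-2) top-left  bias=+0
    (2,0)@(5, 1): e=[6,4,42] → #
    (3,0)@(7, 1): e=[14,-8,46] → ·
    (1,1)@(3, 3): e=[2,36,14] → #
    (3,1)@(7, 3): e=[18,12,22] → #
    (4,1)@(9, 3): e=[26,0,26] → ·  [on edge]
    (1,2)@(3, 5): e=[6,56,-10] → ·
    (2,2)@(5, 5): e=[14,44,-6] → ·
    (3,2)@(7, 5): e=[22,32,-2] → ·
    (4,2)@(9, 5): e=[30,20,2] → #
    (5,2)@(11, 5): e=[38,8,6] → #
    (6,2)@(13, 5): e=[46,-4,10] → ·
    (4,3)@(9, 7): e=[34,40,-22] → ·
  covered (6 px):
    · · # · · · ·
    · # # # · · ·
    · · · · # # ·
    · · · · · · ·
    · · · · · · ·
    · · · · · · ·
    · · · · · · ·
    · · · · · · ·
    · · · · · · ·
    · · · · · · ·
    · · · · · · ·
T1:
  2·area = 84
  edge (6, 18)→(0, 6): d=(-6,-12) top-left  bias=+0
  edge (0, 6)→(10, 12): d=(10,6) right/bottom  bias=-1
  edge (10, 12)→(6, 18): d=(-4,6) right/bottom  bias=-1
    (0,3)@(1, 7): e=[6,4,74] → #
    (1,3)@(3, 7): e=[30,-8,62] → ·
    (0,4)@(1, 9): e=[-6,24,66] → ·
    (1,4)@(3, 9): e=[18,12,54] → #
    (2,4)@(5, 9): e=[42,0,42] → ·  [on edge]
    (1,5)@(3, 11): e=[6,32,46] → #
    (2,5)@(5, 11): e=[30,20,34] → #
    (3,5)@(7, 11): e=[54,8,22] → #
    (4,5)@(9, 11): e=[78,-4,10] → ·
    (1,6)@(3, 13): e=[-6,52,38] → ·
    (2,6)@(5, 13): e=[18,40,26] → #
    (4,6)@(9, 13): e=[66,16,2] → #
  covered (10 px):
    · · · · · · ·
    · · · · · · ·
    · · · · · · ·
    # · · · · · ·
    · # · · · · ·
    · # # # · · ·
    · · # # # · ·
    · · # # · · ·
    · · · · · · ·
    · · · · · · ·
    · · · · · · ·

Result: [[2,0],[1,1],[2,1],[3,1],[4,2],[5,2]]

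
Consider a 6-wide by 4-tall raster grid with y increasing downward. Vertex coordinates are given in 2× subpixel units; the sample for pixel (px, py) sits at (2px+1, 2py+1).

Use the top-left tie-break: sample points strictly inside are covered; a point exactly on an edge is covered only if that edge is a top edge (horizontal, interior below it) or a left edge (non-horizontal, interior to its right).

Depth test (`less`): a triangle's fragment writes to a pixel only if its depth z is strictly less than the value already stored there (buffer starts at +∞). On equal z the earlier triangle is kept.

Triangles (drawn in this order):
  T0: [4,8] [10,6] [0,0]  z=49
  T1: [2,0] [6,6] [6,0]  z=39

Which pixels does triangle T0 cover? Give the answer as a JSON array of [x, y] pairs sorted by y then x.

T0:
  2·area = 56  (B↔C swapped to make it positive)
  edge (4, 8)→(0, 0): d=(-4,-8) top-left  bias=+0
  edge (0, 0)→(10, 6): d=(10,6) right/bottom  bias=-1
  edge (10, 6)→(4, 8): d=(-6,2) right/bottom  bias=-1
    (0,0)@(1, 1): e=[4,4,48] → X
    (1,0)@(3, 1): e=[20,-8,44] → .
    (0,1)@(1, 3): e=[-4,24,36] → .
    (1,1)@(3, 3): e=[12,12,32] → X
    (2,1)@(5, 3): e=[28,0,28] → .  [on edge]
    (1,2)@(3, 5): e=[4,32,20] → X
    (2,2)@(5, 5): e=[20,20,16] → X
    (3,2)@(7, 5): e=[36,8,12] → X
    (4,2)@(9, 5): e=[52,-4,8] → .
    (1,3)@(3, 7): e=[-4,52,8] → .
    (2,3)@(5, 7): e=[12,40,4] → X
    (3,3)@(7, 7): e=[28,28,0] → .  [on edge]
  covered (6 px):
    X . . . . .
    . X . . . .
    . X X X . .
    . . X . . .
T1:
  2·area = 24  (B↔C swapped to make it positive)
  edge (2, 0)→(6, 0): d=(4,0) top-left  bias=+0
  edge (6, 0)→(6, 6): d=(0,6) right/bottom  bias=-1
  edge (6, 6)→(2, 0): d=(-4,-6) top-left  bias=+0
    (1,0)@(3, 1): e=[4,18,2] → X
    (2,0)@(5, 1): e=[4,6,14] → X
    (3,0)@(7, 1): e=[4,-6,26] → .
    (1,1)@(3, 3): e=[12,18,-6] → .
    (2,1)@(5, 3): e=[12,6,6] → X
    (3,1)@(7, 3): e=[12,-6,18] → .
    (2,2)@(5, 5): e=[20,6,-2] → .
  covered (3 px):
    . X X . . .
    . . X . . .
    . . . . . .
    . . . . . .

Result: [[0,0],[1,1],[1,2],[2,2],[3,2],[2,3]]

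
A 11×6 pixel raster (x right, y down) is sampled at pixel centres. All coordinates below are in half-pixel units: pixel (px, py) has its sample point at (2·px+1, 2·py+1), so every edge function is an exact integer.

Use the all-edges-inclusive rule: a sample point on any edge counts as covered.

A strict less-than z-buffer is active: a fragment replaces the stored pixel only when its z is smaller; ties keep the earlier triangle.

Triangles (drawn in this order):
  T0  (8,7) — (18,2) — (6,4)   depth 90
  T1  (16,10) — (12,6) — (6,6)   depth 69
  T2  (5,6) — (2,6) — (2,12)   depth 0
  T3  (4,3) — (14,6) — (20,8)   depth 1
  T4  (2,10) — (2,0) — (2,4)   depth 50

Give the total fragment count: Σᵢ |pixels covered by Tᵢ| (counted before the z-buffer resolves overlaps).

T0:
  2·area = 40  (B↔C swapped to make it positive)
  edge (8, 7)→(6, 4): d=(-2,-3) inclusive
  edge (6, 4)→(18, 2): d=(12,-2) inclusive
  edge (18, 2)→(8, 7): d=(-10,5) inclusive
    (6,1)@(13, 3): e=[23,2,15] → #
    (7,1)@(15, 3): e=[29,6,5] → #
    (8,1)@(17, 3): e=[35,10,-5] → ·
    (3,2)@(7, 5): e=[1,14,25] → #
    (4,2)@(9, 5): e=[7,18,15] → #
    (5,2)@(11, 5): e=[13,22,5] → #
    (6,2)@(13, 5): e=[19,26,-5] → ·
    (7,2)@(15, 5): e=[25,30,-15] → ·
    (3,3)@(7, 7): e=[-3,38,5] → ·
    (4,3)@(9, 7): e=[3,42,-5] → ·
    (5,3)@(11, 7): e=[9,46,-15] → ·
  covered (5 px):
    · · · · · · · · · · ·
    · · · · · · # # · · ·
    · · · # # # · · · · ·
    · · · · · · · · · · ·
    · · · · · · · · · · ·
    · · · · · · · · · · ·
T1:
  2·area = 24  (B↔C swapped to make it positive)
  edge (16, 10)→(6, 6): d=(-10,-4) inclusive
  edge (6, 6)→(12, 6): d=(6,0) inclusive
  edge (12, 6)→(16, 10): d=(4,4) inclusive
    (3,0)@(7, 1): e=[54,-30,0] → ·  [on edge]
    (4,1)@(9, 3): e=[42,-18,0] → ·  [on edge]
    (5,2)@(11, 5): e=[30,-6,0] → ·  [on edge]
    (4,3)@(9, 7): e=[2,6,16] → #
    (5,3)@(11, 7): e=[10,6,8] → #
    (6,3)@(13, 7): e=[18,6,0] → #  [on edge]
    (7,3)@(15, 7): e=[26,6,-8] → ·
    (4,4)@(9, 9): e=[-18,18,24] → ·
    (5,4)@(11, 9): e=[-10,18,16] → ·
    (6,4)@(13, 9): e=[-2,18,8] → ·
    (7,4)@(15, 9): e=[6,18,0] → #  [on edge]
    (8,4)@(17, 9): e=[14,18,-8] → ·
    (8,5)@(17, 11): e=[-6,30,0] → ·  [on edge]
  covered (4 px):
    · · · · · · · · · · ·
    · · · · · · · · · · ·
    · · · · · · · · · · ·
    · · · · # # # · · · ·
    · · · · · · · # · · ·
    · · · · · · · · · · ·
T2:
  2·area = 18  (B↔C swapped to make it positive)
  edge (5, 6)→(2, 12): d=(-3,6) inclusive
  edge (2, 12)→(2, 6): d=(0,-6) inclusive
  edge (2, 6)→(5, 6): d=(3,0) inclusive
    (1,3)@(3, 7): e=[9,6,3] → #
    (2,3)@(5, 7): e=[-3,18,3] → ·
    (1,4)@(3, 9): e=[3,6,9] → #
    (2,4)@(5, 9): e=[-9,18,9] → ·
    (1,5)@(3, 11): e=[-3,6,15] → ·
  covered (2 px):
    · · · · · · · · · · ·
    · · · · · · · · · · ·
    · · · · · · · · · · ·
    · # · · · · · · · · ·
    · # · · · · · · · · ·
    · · · · · · · · · · ·
T3:
  2·area = 2
  edge (4, 3)→(14, 6): d=(10,3) inclusive
  edge (14, 6)→(20, 8): d=(6,2) inclusive
  edge (20, 8)→(4, 3): d=(-16,-5) inclusive
    (2,1)@(5, 3): e=[-3,0,5] → ·  [on edge]
    (5,2)@(11, 5): e=[-1,0,3] → ·  [on edge]
    (8,3)@(17, 7): e=[1,0,1] → #  [on edge]
    (9,3)@(19, 7): e=[-5,-4,11] → ·
    (8,4)@(17, 9): e=[21,12,-31] → ·
  covered (1 px):
    · · · · · · · · · · ·
    · · · · · · · · · · ·
    · · · · · · · · · · ·
    · · · · · · · · # · ·
    · · · · · · · · · · ·
    · · · · · · · · · · ·
T4:
  degenerate (2·area = 0) — covers nothing

Answer: 12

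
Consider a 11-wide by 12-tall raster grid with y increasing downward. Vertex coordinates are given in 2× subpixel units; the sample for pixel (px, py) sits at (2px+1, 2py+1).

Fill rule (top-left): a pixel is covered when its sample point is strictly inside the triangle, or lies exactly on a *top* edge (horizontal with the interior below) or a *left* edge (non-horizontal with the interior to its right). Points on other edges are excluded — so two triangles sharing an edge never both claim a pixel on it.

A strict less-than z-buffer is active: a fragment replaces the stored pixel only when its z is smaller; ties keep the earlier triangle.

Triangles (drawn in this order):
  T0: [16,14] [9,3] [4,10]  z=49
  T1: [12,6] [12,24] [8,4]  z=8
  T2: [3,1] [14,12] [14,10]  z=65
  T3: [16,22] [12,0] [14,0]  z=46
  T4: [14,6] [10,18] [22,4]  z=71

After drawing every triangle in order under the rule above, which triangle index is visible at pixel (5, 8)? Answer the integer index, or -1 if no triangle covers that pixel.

T0:
  2·area = 104  (B↔C swapped to make it positive)
  edge (16, 14)→(4, 10): d=(-12,-4) top-left  bias=+0
  edge (4, 10)→(9, 3): d=(5,-7) top-left  bias=+0
  edge (9, 3)→(16, 14): d=(7,11) right/bottom  bias=-1
    (4,1)@(9, 3): e=[104,0,0] → ·  [on edge]
    (4,2)@(9, 5): e=[80,10,14] → #
    (5,2)@(11, 5): e=[88,24,-8] → ·
    (3,3)@(7, 7): e=[48,6,50] → #
    (5,3)@(11, 7): e=[64,34,6] → #
    (6,3)@(13, 7): e=[72,48,-16] → ·
    (0,4)@(1, 9): e=[0,-26,130] → ·  [on edge]
    (2,4)@(5, 9): e=[16,2,86] → #
    (6,4)@(13, 9): e=[48,58,-2] → ·
    (2,5)@(5, 11): e=[-8,12,100] → ·
    (3,5)@(7, 11): e=[0,26,78] → #  [on edge]
    (6,5)@(13, 11): e=[24,68,12] → #
    (6,6)@(13, 13): e=[0,78,26] → #  [on edge]
    (9,7)@(19, 15): e=[0,130,-26] → ·  [on edge]
  covered (14 px):
    · · · · · · · · · · ·
    · · · · · · · · · · ·
    · · · · # · · · · · ·
    · · · # # # · · · · ·
    · · # # # # · · · · ·
    · · · # # # # · · · ·
    · · · · · · # # · · ·
    · · · · · · · · · · ·
    · · · · · · · · · · ·
    · · · · · · · · · · ·
    · · · · · · · · · · ·
    · · · · · · · · · · ·
T1:
  2·area = 72
  edge (12, 6)→(12, 24): d=(0,18) right/bottom  bias=-1
  edge (12, 24)→(8, 4): d=(-4,-20) top-left  bias=+0
  edge (8, 4)→(12, 6): d=(4,2) right/bottom  bias=-1
    (4,2)@(9, 5): e=[54,16,2] → #
    (5,2)@(11, 5): e=[18,56,-2] → ·
    (4,3)@(9, 7): e=[54,8,10] → #
    (5,3)@(11, 7): e=[18,48,6] → #
    (6,3)@(13, 7): e=[-18,88,2] → ·
    (4,4)@(9, 9): e=[54,0,18] → #  [on edge]
    (6,4)@(13, 9): e=[-18,80,10] → ·
    (4,5)@(9, 11): e=[54,-8,26] → ·
    (5,5)@(11, 11): e=[18,32,22] → #
    (6,5)@(13, 11): e=[-18,72,18] → ·
    (5,6)@(11, 13): e=[18,24,30] → #
    (6,6)@(13, 13): e=[-18,64,26] → ·
    (5,9)@(11, 19): e=[18,0,54] → #  [on edge]
  covered (10 px):
    · · · · · · · · · · ·
    · · · · · · · · · · ·
    · · · · # · · · · · ·
    · · · · # # · · · · ·
    · · · · # # · · · · ·
    · · · · · # · · · · ·
    · · · · · # · · · · ·
    · · · · · # · · · · ·
    · · · · · # · · · · ·
    · · · · · # · · · · ·
    · · · · · · · · · · ·
    · · · · · · · · · · ·
T2:
  2·area = 22  (B↔C swapped to make it positive)
  edge (3, 1)→(14, 10): d=(11,9) right/bottom  bias=-1
  edge (14, 10)→(14, 12): d=(0,2) right/bottom  bias=-1
  edge (14, 12)→(3, 1): d=(-11,-11) top-left  bias=+0
    (1,0)@(3, 1): e=[0,22,0] → ·  [on edge]
    (2,1)@(5, 3): e=[4,18,0] → #  [on edge]
    (3,1)@(7, 3): e=[-14,14,22] → ·
    (2,2)@(5, 5): e=[26,18,-22] → ·
    (3,2)@(7, 5): e=[8,14,0] → #  [on edge]
    (4,2)@(9, 5): e=[-10,10,22] → ·
    (3,3)@(7, 7): e=[30,14,-22] → ·
    (4,3)@(9, 7): e=[12,10,0] → #  [on edge]
    (5,3)@(11, 7): e=[-6,6,22] → ·
    (4,4)@(9, 9): e=[34,10,-22] → ·
    (5,4)@(11, 9): e=[16,6,0] → #  [on edge]
    (6,4)@(13, 9): e=[-2,2,22] → ·
    (6,5)@(13, 11): e=[20,2,0] → #  [on edge]
    (7,6)@(15, 13): e=[24,-2,0] → ·  [on edge]
    (8,7)@(17, 15): e=[28,-6,0] → ·  [on edge]
    (9,8)@(19, 17): e=[32,-10,0] → ·  [on edge]
    (10,9)@(21, 19): e=[36,-14,0] → ·  [on edge]
  covered (5 px):
    · · · · · · · · · · ·
    · · # · · · · · · · ·
    · · · # · · · · · · ·
    · · · · # · · · · · ·
    · · · · · # · · · · ·
    · · · · · · # · · · ·
    · · · · · · · · · · ·
    · · · · · · · · · · ·
    · · · · · · · · · · ·
    · · · · · · · · · · ·
    · · · · · · · · · · ·
    · · · · · · · · · · ·
T3:
  2·area = 44
  edge (16, 22)→(12, 0): d=(-4,-22) top-left  bias=+0
  edge (12, 0)→(14, 0): d=(2,0) top-left  bias=+0
  edge (14, 0)→(16, 22): d=(2,22) right/bottom  bias=-1
    (6,0)@(13, 1): e=[18,2,24] → #
    (7,0)@(15, 1): e=[62,2,-20] → ·
    (6,1)@(13, 3): e=[10,6,28] → #
    (7,1)@(15, 3): e=[54,6,-16] → ·
    (6,2)@(13, 5): e=[2,10,32] → #
    (7,2)@(15, 5): e=[46,10,-12] → ·
    (6,3)@(13, 7): e=[-6,14,36] → ·
    (7,5)@(15, 11): e=[22,22,0] → ·  [on edge]
    (7,6)@(15, 13): e=[14,26,4] → #
    (8,6)@(17, 13): e=[58,26,-40] → ·
    (7,7)@(15, 15): e=[6,30,8] → #
    (8,7)@(17, 15): e=[50,30,-36] → ·
  covered (5 px):
    · · · · · · # · · · ·
    · · · · · · # · · · ·
    · · · · · · # · · · ·
    · · · · · · · · · · ·
    · · · · · · · · · · ·
    · · · · · · · · · · ·
    · · · · · · · # · · ·
    · · · · · · · # · · ·
    · · · · · · · · · · ·
    · · · · · · · · · · ·
    · · · · · · · · · · ·
    · · · · · · · · · · ·
T4:
  2·area = 88  (B↔C swapped to make it positive)
  edge (14, 6)→(22, 4): d=(8,-2) top-left  bias=+0
  edge (22, 4)→(10, 18): d=(-12,14) right/bottom  bias=-1
  edge (10, 18)→(14, 6): d=(4,-12) top-left  bias=+0
    (7,1)@(15, 3): e=[-22,110,0] → ·  [on edge]
    (9,2)@(19, 5): e=[2,30,56] → #
    (10,2)@(21, 5): e=[6,2,80] → #
    (7,3)@(15, 7): e=[10,62,16] → #
    (8,3)@(17, 7): e=[14,34,40] → #
    (10,3)@(21, 7): e=[22,-22,88] → ·
    (6,4)@(13, 9): e=[22,66,0] → #  [on edge]
    (9,4)@(19, 9): e=[34,-18,72] → ·
    (6,5)@(13, 11): e=[38,42,8] → #
    (8,5)@(17, 11): e=[46,-14,56] → ·
    (6,6)@(13, 13): e=[54,18,16] → #
    (7,6)@(15, 13): e=[58,-10,40] → ·
    (5,7)@(11, 15): e=[66,22,0] → #  [on edge]
    (4,10)@(9, 21): e=[110,-22,0] → ·  [on edge]
  covered (12 px):
    · · · · · · · · · · ·
    · · · · · · · · · · ·
    · · · · · · · · · # #
    · · · · · · · # # # ·
    · · · · · · # # # · ·
    · · · · · · # # · · ·
    · · · · · · # · · · ·
    · · · · · # · · · · ·
    · · · · · · · · · · ·
    · · · · · · · · · · ·
    · · · · · · · · · · ·
    · · · · · · · · · · ·

Z-buffer (winner per pixel, '.' = empty):
  . . . . . . 3 . . . .
  . . 2 . . . 3 . . . .
  . . . 2 1 . 3 . . 4 4
  . . . 0 1 1 . 4 4 4 .
  . . 0 0 1 1 4 4 4 . .
  . . . 0 0 1 0 4 . . .
  . . . . . 1 0 3 . . .
  . . . . . 1 . 3 . . .
  . . . . . 1 . . . . .
  . . . . . 1 . . . . .
  . . . . . . . . . . .
  . . . . . . . . . . .

Final: 1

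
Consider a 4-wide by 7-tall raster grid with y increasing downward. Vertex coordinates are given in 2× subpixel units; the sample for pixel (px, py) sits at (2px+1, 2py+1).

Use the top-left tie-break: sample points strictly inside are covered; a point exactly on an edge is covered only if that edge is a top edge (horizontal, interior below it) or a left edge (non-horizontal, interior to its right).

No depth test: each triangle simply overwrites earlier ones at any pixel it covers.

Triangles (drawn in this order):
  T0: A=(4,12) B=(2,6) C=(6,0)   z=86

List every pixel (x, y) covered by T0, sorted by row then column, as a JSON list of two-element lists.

T0:
  2·area = 36
  edge (4, 12)→(2, 6): d=(-2,-6) top-left  bias=+0
  edge (2, 6)→(6, 0): d=(4,-6) top-left  bias=+0
  edge (6, 0)→(4, 12): d=(-2,12) right/bottom  bias=-1
    (0,1)@(1, 3): e=[0,-18,54] → .  [on edge]
    (2,1)@(5, 3): e=[24,6,6] → X
    (3,1)@(7, 3): e=[36,18,-18] → .
    (1,2)@(3, 5): e=[8,2,26] → X
    (3,2)@(7, 5): e=[32,26,-22] → .
    (1,3)@(3, 7): e=[4,10,22] → X
    (2,3)@(5, 7): e=[16,22,-2] → .
    (1,4)@(3, 9): e=[0,18,18] → X  [on edge]
    (2,4)@(5, 9): e=[12,30,-6] → .
    (1,5)@(3, 11): e=[-4,26,14] → .
  covered (5 px):
    . . . .
    . . X .
    . X X .
    . X . .
    . X . .
    . . . .
    . . . .

Answer: [[2,1],[1,2],[2,2],[1,3],[1,4]]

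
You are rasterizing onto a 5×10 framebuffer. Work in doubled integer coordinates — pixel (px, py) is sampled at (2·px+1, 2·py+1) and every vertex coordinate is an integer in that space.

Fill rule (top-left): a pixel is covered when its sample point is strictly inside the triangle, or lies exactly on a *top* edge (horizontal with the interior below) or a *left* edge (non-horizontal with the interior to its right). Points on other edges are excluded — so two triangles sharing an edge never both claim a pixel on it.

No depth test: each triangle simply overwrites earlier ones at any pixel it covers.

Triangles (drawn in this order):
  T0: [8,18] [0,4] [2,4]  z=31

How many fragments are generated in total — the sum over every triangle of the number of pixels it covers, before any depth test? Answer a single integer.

T0:
  2·area = 28
  edge (8, 18)→(0, 4): d=(-8,-14) top-left  bias=+0
  edge (0, 4)→(2, 4): d=(2,0) top-left  bias=+0
  edge (2, 4)→(8, 18): d=(6,14) right/bottom  bias=-1
    (0,2)@(1, 5): e=[6,2,20] → #
    (1,2)@(3, 5): e=[34,2,-8] → ·
    (0,3)@(1, 7): e=[-10,6,32] → ·
    (1,3)@(3, 7): e=[18,6,4] → #
    (2,3)@(5, 7): e=[46,6,-24] → ·
    (1,4)@(3, 9): e=[2,10,16] → #
    (2,4)@(5, 9): e=[30,10,-12] → ·
    (1,5)@(3, 11): e=[-14,14,28] → ·
    (2,5)@(5, 11): e=[14,14,0] → ·  [on edge]
  covered (3 px):
    · · · · ·
    · · · · ·
    # · · · ·
    · # · · ·
    · # · · ·
    · · · · ·
    · · · · ·
    · · · · ·
    · · · · ·
    · · · · ·

Final: 3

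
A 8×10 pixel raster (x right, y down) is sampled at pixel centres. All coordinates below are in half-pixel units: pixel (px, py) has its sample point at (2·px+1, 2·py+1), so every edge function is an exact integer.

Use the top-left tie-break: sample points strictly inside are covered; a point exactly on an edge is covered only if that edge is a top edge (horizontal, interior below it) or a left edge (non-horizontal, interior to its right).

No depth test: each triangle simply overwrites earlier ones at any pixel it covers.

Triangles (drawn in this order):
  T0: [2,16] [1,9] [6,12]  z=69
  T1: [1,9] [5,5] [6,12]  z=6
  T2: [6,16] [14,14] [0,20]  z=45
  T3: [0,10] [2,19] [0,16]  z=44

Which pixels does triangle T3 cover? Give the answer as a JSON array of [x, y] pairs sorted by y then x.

T0:
  2·area = 32
  edge (2, 16)→(1, 9): d=(-1,-7) top-left  bias=+0
  edge (1, 9)→(6, 12): d=(5,3) right/bottom  bias=-1
  edge (6, 12)→(2, 16): d=(-4,4) right/bottom  bias=-1
    (7,1)@(15, 3): e=[104,-72,0] → ·  [on edge]
    (6,2)@(13, 5): e=[88,-56,0] → ·  [on edge]
    (5,3)@(11, 7): e=[72,-40,0] → ·  [on edge]
    (0,4)@(1, 9): e=[0,0,32] → ·  [on edge]
    (4,4)@(9, 9): e=[56,-24,0] → ·  [on edge]
    (1,5)@(3, 11): e=[12,4,16] → █
    (2,5)@(5, 11): e=[26,-2,8] → ·
    (3,5)@(7, 11): e=[40,-8,0] → ·  [on edge]
    (1,6)@(3, 13): e=[10,14,8] → █
    (2,6)@(5, 13): e=[24,8,0] → ·  [on edge]
    (1,7)@(3, 15): e=[8,24,0] → ·  [on edge]
    (5,7)@(11, 15): e=[64,0,-32] → ·  [on edge]
    (0,8)@(1, 17): e=[-8,40,0] → ·  [on edge]
  covered (2 px):
    · · · · · · · ·
    · · · · · · · ·
    · · · · · · · ·
    · · · · · · · ·
    · · · · · · · ·
    · █ · · · · · ·
    · █ · · · · · ·
    · · · · · · · ·
    · · · · · · · ·
    · · · · · · · ·
T1:
  2·area = 32
  edge (1, 9)→(5, 5): d=(4,-4) top-left  bias=+0
  edge (5, 5)→(6, 12): d=(1,7) right/bottom  bias=-1
  edge (6, 12)→(1, 9): d=(-5,-3) top-left  bias=+0
    (4,0)@(9, 1): e=[0,-32,64] → ·  [on edge]
    (3,1)@(7, 3): e=[0,-16,48] → ·  [on edge]
    (2,2)@(5, 5): e=[0,0,32] → ·  [on edge]
    (1,3)@(3, 7): e=[0,16,16] → █  [on edge]
    (2,3)@(5, 7): e=[8,2,22] → █
    (3,3)@(7, 7): e=[16,-12,28] → ·
    (0,4)@(1, 9): e=[0,32,0] → █  [on edge]
    (3,4)@(7, 9): e=[24,-10,18] → ·
    (0,5)@(1, 11): e=[8,34,-10] → ·
    (1,5)@(3, 11): e=[16,20,-4] → ·
    (2,5)@(5, 11): e=[24,6,2] → █
    (3,5)@(7, 11): e=[32,-8,8] → ·
    (5,7)@(11, 15): e=[64,-32,0] → ·  [on edge]
    (3,9)@(7, 19): e=[64,0,-32] → ·  [on edge]
  covered (6 px):
    · · · · · · · ·
    · · · · · · · ·
    · · · · · · · ·
    · █ █ · · · · ·
    █ █ █ · · · · ·
    · · █ · · · · ·
    · · · · · · · ·
    · · · · · · · ·
    · · · · · · · ·
    · · · · · · · ·
T2:
  2·area = 20
  edge (6, 16)→(14, 14): d=(8,-2) top-left  bias=+0
  edge (14, 14)→(0, 20): d=(-14,6) right/bottom  bias=-1
  edge (0, 20)→(6, 16): d=(6,-4) top-left  bias=+0
    (5,7)@(11, 15): e=[2,4,14] → █
    (6,7)@(13, 15): e=[6,-8,22] → ·
    (2,8)@(5, 17): e=[6,12,2] → █
    (3,8)@(7, 17): e=[10,0,10] → ·  [on edge]
    (5,8)@(11, 17): e=[18,-24,26] → ·
    (2,9)@(5, 19): e=[22,-16,14] → ·
  covered (2 px):
    · · · · · · · ·
    · · · · · · · ·
    · · · · · · · ·
    · · · · · · · ·
    · · · · · · · ·
    · · · · · · · ·
    · · · · · · · ·
    · · · · · █ · ·
    · · █ · · · · ·
    · · · · · · · ·
T3:
  2·area = 12
  edge (0, 10)→(2, 19): d=(2,9) right/bottom  bias=-1
  edge (2, 19)→(0, 16): d=(-2,-3) top-left  bias=+0
  edge (0, 16)→(0, 10): d=(0,-6) top-left  bias=+0
    (0,7)@(1, 15): e=[1,5,6] → █
    (1,7)@(3, 15): e=[-17,11,18] → ·
    (0,8)@(1, 17): e=[5,1,6] → █
    (1,8)@(3, 17): e=[-13,7,18] → ·
    (0,9)@(1, 19): e=[9,-3,6] → ·
  covered (2 px):
    · · · · · · · ·
    · · · · · · · ·
    · · · · · · · ·
    · · · · · · · ·
    · · · · · · · ·
    · · · · · · · ·
    · · · · · · · ·
    █ · · · · · · ·
    █ · · · · · · ·
    · · · · · · · ·

Result: [[0,7],[0,8]]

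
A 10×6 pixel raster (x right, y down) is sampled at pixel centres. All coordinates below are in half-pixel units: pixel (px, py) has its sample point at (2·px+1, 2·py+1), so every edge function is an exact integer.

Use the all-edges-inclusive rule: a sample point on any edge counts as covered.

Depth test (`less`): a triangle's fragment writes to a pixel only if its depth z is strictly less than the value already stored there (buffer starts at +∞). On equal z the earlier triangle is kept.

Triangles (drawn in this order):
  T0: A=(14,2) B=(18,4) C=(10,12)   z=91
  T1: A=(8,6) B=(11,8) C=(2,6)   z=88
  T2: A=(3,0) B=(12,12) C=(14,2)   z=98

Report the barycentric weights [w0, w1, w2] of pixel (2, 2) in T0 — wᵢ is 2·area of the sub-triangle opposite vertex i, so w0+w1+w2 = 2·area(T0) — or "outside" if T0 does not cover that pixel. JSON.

T0:
  2·area = 48
  edge (14, 2)→(18, 4): d=(4,2) inclusive
  edge (18, 4)→(10, 12): d=(-8,8) inclusive
  edge (10, 12)→(14, 2): d=(4,-10) inclusive
    (7,1)@(15, 3): e=[2,32,14] → #
    (8,1)@(17, 3): e=[-2,16,34] → ·
    (9,1)@(19, 3): e=[-6,0,54] → ·  [on edge]
    (6,2)@(13, 5): e=[14,32,2] → #
    (8,2)@(17, 5): e=[6,0,42] → #  [on edge]
    (9,2)@(19, 5): e=[2,-16,62] → ·
    (6,3)@(13, 7): e=[22,16,10] → #
    (7,3)@(15, 7): e=[18,0,30] → #  [on edge]
    (8,3)@(17, 7): e=[14,-16,50] → ·
    (6,4)@(13, 9): e=[30,0,18] → #  [on edge]
    (7,4)@(15, 9): e=[26,-16,38] → ·
    (5,5)@(11, 11): e=[42,0,6] → #  [on edge]
  covered (8 px):
    · · · · · · · · · ·
    · · · · · · · # · ·
    · · · · · · # # # ·
    · · · · · · # # · ·
    · · · · · · # · · ·
    · · · · · # · · · ·
T1:
  2·area = 12
  edge (8, 6)→(11, 8): d=(3,2) inclusive
  edge (11, 8)→(2, 6): d=(-9,-2) inclusive
  edge (2, 6)→(8, 6): d=(6,0) inclusive
    (3,3)@(7, 7): e=[5,1,6] → #
    (4,3)@(9, 7): e=[1,5,6] → #
    (5,3)@(11, 7): e=[-3,9,6] → ·
    (3,4)@(7, 9): e=[11,-17,18] → ·
    (4,4)@(9, 9): e=[7,-13,18] → ·
  covered (2 px):
    · · · · · · · · · ·
    · · · · · · · · · ·
    · · · · · · · · · ·
    · · · # # · · · · ·
    · · · · · · · · · ·
    · · · · · · · · · ·
T2:
  2·area = 114  (B↔C swapped to make it positive)
  edge (3, 0)→(14, 2): d=(11,2) inclusive
  edge (14, 2)→(12, 12): d=(-2,10) inclusive
  edge (12, 12)→(3, 0): d=(-9,-12) inclusive
    (2,0)@(5, 1): e=[7,92,15] → #
    (3,0)@(7, 1): e=[3,72,39] → #
    (4,0)@(9, 1): e=[-1,52,63] → ·
    (2,1)@(5, 3): e=[29,88,-3] → ·
    (3,1)@(7, 3): e=[25,68,21] → #
    (4,1)@(9, 3): e=[21,48,45] → #
    (5,1)@(11, 3): e=[17,28,69] → #
    (6,1)@(13, 3): e=[13,8,93] → #
    (7,1)@(15, 3): e=[9,-12,117] → ·
    (3,2)@(7, 5): e=[47,64,3] → #
    (7,2)@(15, 5): e=[31,-16,99] → ·
    (3,3)@(7, 7): e=[69,60,-15] → ·
    (6,3)@(13, 7): e=[57,0,57] → #  [on edge]
  covered (14 px):
    · · # # · · · · · ·
    · · · # # # # · · ·
    · · · # # # # · · ·
    · · · · # # # · · ·
    · · · · · # · · · ·
    · · · · · · · · · ·

Answer: "outside"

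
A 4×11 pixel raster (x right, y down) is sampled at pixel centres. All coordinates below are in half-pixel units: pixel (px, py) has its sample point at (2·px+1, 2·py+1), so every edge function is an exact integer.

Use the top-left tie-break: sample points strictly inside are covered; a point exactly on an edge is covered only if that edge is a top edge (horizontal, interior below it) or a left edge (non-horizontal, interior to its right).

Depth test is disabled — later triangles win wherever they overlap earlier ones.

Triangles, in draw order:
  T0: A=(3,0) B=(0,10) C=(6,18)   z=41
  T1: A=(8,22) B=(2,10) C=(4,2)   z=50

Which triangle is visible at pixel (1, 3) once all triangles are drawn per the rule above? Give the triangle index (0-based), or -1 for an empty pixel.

T0:
  2·area = 84  (B↔C swapped to make it positive)
  edge (3, 0)→(6, 18): d=(3,18) right/bottom  bias=-1
  edge (6, 18)→(0, 10): d=(-6,-8) top-left  bias=+0
  edge (0, 10)→(3, 0): d=(3,-10) top-left  bias=+0
    (1,0)@(3, 1): e=[3,78,3] → █
    (2,0)@(5, 1): e=[-33,94,23] → ·
    (1,1)@(3, 3): e=[9,66,9] → █
    (2,1)@(5, 3): e=[-27,82,29] → ·
    (1,2)@(3, 5): e=[15,54,15] → █
    (2,2)@(5, 5): e=[-21,70,35] → ·
    (0,3)@(1, 7): e=[57,26,1] → █
    (2,3)@(5, 7): e=[-15,58,41] → ·
    (0,4)@(1, 9): e=[63,14,7] → █
    (2,4)@(5, 9): e=[-9,46,47] → ·
    (0,5)@(1, 11): e=[69,2,13] → █
    (2,5)@(5, 11): e=[-3,34,53] → ·
  covered (12 px):
    · █ · ·
    · █ · ·
    · █ · ·
    █ █ · ·
    █ █ · ·
    █ █ · ·
    · █ █ ·
    · · █ ·
    · · · ·
    · · · ·
    · · · ·
T1:
  2·area = 72
  edge (8, 22)→(2, 10): d=(-6,-12) top-left  bias=+0
  edge (2, 10)→(4, 2): d=(2,-8) top-left  bias=+0
  edge (4, 2)→(8, 22): d=(4,20) right/bottom  bias=-1
    (1,3)@(3, 7): e=[30,2,40] → █
    (2,3)@(5, 7): e=[54,18,0] → ·  [on edge]
    (1,4)@(3, 9): e=[18,6,48] → █
    (2,4)@(5, 9): e=[42,22,8] → █
    (3,4)@(7, 9): e=[66,38,-32] → ·
    (1,5)@(3, 11): e=[6,10,56] → █
    (3,5)@(7, 11): e=[54,42,-24] → ·
    (1,6)@(3, 13): e=[-6,14,64] → ·
    (2,6)@(5, 13): e=[18,30,24] → █
    (3,6)@(7, 13): e=[42,46,-16] → ·
    (2,7)@(5, 15): e=[6,34,32] → █
    (3,7)@(7, 15): e=[30,50,-8] → ·
    (3,8)@(7, 17): e=[18,54,0] → ·  [on edge]
  covered (8 px):
    · · · ·
    · · · ·
    · · · ·
    · █ · ·
    · █ █ ·
    · █ █ ·
    · · █ ·
    · · █ ·
    · · · ·
    · · · █
    · · · ·

Z-buffer (winner per pixel, '.' = empty):
  . 0 . .
  . 0 . .
  . 0 . .
  0 1 . .
  0 1 1 .
  0 1 1 .
  . 0 1 .
  . . 1 .
  . . . .
  . . . 1
  . . . .

Answer: 1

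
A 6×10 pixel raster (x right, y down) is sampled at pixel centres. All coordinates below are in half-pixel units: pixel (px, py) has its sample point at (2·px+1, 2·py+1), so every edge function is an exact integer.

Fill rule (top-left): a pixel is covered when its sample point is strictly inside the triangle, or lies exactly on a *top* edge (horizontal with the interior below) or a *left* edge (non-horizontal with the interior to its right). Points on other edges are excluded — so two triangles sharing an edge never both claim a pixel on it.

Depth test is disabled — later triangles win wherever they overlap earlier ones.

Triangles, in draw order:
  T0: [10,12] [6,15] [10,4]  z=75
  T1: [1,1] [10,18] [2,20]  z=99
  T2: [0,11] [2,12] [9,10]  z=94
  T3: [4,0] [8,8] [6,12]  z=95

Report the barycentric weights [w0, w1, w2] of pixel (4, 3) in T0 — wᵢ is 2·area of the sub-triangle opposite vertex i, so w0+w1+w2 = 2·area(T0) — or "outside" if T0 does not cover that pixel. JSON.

T0:
  2·area = 32
  edge (10, 12)→(6, 15): d=(-4,3) right/bottom  bias=-1
  edge (6, 15)→(10, 4): d=(4,-11) top-left  bias=+0
  edge (10, 4)→(10, 12): d=(0,8) right/bottom  bias=-1
    (4,3)@(9, 7): e=[23,1,8] → #
    (5,3)@(11, 7): e=[17,23,-8] → ·
    (4,4)@(9, 9): e=[15,9,8] → #
    (5,4)@(11, 9): e=[9,31,-8] → ·
    (4,5)@(9, 11): e=[7,17,8] → #
    (5,5)@(11, 11): e=[1,39,-8] → ·
    (3,6)@(7, 13): e=[5,3,24] → #
    (4,6)@(9, 13): e=[-1,25,8] → ·
    (3,7)@(7, 15): e=[-3,11,24] → ·
  covered (4 px):
    · · · · · ·
    · · · · · ·
    · · · · · ·
    · · · · # ·
    · · · · # ·
    · · · · # ·
    · · · # · ·
    · · · · · ·
    · · · · · ·
    · · · · · ·
T1:
  2·area = 154
  edge (1, 1)→(10, 18): d=(9,17) right/bottom  bias=-1
  edge (10, 18)→(2, 20): d=(-8,2) right/bottom  bias=-1
  edge (2, 20)→(1, 1): d=(-1,-19) top-left  bias=+0
    (0,0)@(1, 1): e=[0,154,0] → ·  [on edge]
    (1,2)@(3, 5): e=[2,118,34] → #
    (2,2)@(5, 5): e=[-32,114,72] → ·
    (1,3)@(3, 7): e=[20,102,32] → #
    (2,3)@(5, 7): e=[-14,98,70] → ·
    (1,4)@(3, 9): e=[38,86,30] → #
    (2,4)@(5, 9): e=[4,82,68] → #
    (3,4)@(7, 9): e=[-30,78,106] → ·
    (1,5)@(3, 11): e=[56,70,28] → #
    (3,5)@(7, 11): e=[-12,62,104] → ·
    (1,6)@(3, 13): e=[74,54,26] → #
    (3,6)@(7, 13): e=[6,46,102] → #
  covered (18 px):
    · · · · · ·
    · · · · · ·
    · # · · · ·
    · # · · · ·
    · # # · · ·
    · # # · · ·
    · # # # · ·
    · # # # · ·
    · # # # # ·
    · # # · · ·
T2:
  2·area = 11  (B↔C swapped to make it positive)
  edge (0, 11)→(9, 10): d=(9,-1) top-left  bias=+0
  edge (9, 10)→(2, 12): d=(-7,2) right/bottom  bias=-1
  edge (2, 12)→(0, 11): d=(-2,-1) top-left  bias=+0
    (0,5)@(1, 11): e=[1,9,1] → #
    (1,5)@(3, 11): e=[3,5,3] → #
    (2,5)@(5, 11): e=[5,1,5] → #
    (3,5)@(7, 11): e=[7,-3,7] → ·
    (0,6)@(1, 13): e=[19,-5,-3] → ·
    (1,6)@(3, 13): e=[21,-9,-1] → ·
    (2,6)@(5, 13): e=[23,-13,1] → ·
  covered (3 px):
    · · · · · ·
    · · · · · ·
    · · · · · ·
    · · · · · ·
    · · · · · ·
    # # # · · ·
    · · · · · ·
    · · · · · ·
    · · · · · ·
    · · · · · ·
T3:
  2·area = 32
  edge (4, 0)→(8, 8): d=(4,8) right/bottom  bias=-1
  edge (8, 8)→(6, 12): d=(-2,4) right/bottom  bias=-1
  edge (6, 12)→(4, 0): d=(-2,-12) top-left  bias=+0
    (2,1)@(5, 3): e=[4,22,6] → #
    (3,1)@(7, 3): e=[-12,14,30] → ·
    (2,2)@(5, 5): e=[12,18,2] → #
    (3,2)@(7, 5): e=[-4,10,26] → ·
    (2,3)@(5, 7): e=[20,14,-2] → ·
    (3,3)@(7, 7): e=[4,6,22] → #
    (4,3)@(9, 7): e=[-12,-2,46] → ·
    (3,4)@(7, 9): e=[12,2,18] → #
    (4,4)@(9, 9): e=[-4,-6,42] → ·
    (3,5)@(7, 11): e=[20,-2,14] → ·
  covered (4 px):
    · · · · · ·
    · · # · · ·
    · · # · · ·
    · · · # · ·
    · · · # · ·
    · · · · · ·
    · · · · · ·
    · · · · · ·
    · · · · · ·
    · · · · · ·

Answer: [1,8,23]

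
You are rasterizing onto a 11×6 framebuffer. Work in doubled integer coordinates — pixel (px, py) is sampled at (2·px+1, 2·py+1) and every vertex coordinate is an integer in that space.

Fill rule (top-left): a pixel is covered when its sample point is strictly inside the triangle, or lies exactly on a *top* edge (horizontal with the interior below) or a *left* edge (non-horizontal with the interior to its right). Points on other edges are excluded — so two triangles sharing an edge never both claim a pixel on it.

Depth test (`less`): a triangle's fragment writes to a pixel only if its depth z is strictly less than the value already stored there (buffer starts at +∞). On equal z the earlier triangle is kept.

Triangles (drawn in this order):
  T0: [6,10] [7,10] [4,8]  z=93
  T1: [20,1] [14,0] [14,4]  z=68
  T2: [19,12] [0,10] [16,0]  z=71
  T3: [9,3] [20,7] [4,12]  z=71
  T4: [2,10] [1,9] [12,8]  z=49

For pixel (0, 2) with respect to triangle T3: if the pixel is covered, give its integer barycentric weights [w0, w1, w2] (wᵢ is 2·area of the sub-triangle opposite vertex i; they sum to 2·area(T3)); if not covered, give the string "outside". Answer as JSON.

T0:
  2·area = 2  (B↔C swapped to make it positive)
  edge (6, 10)→(4, 8): d=(-2,-2) top-left  bias=+0
  edge (4, 8)→(7, 10): d=(3,2) right/bottom  bias=-1
  edge (7, 10)→(6, 10): d=(-1,0) right/bottom  bias=-1
    (0,2)@(1, 5): e=[0,-3,5] → .  [on edge]
    (1,3)@(3, 7): e=[0,-1,3] → .  [on edge]
    (2,4)@(5, 9): e=[0,1,1] → X  [on edge]
    (3,4)@(7, 9): e=[4,-3,1] → .
    (2,5)@(5, 11): e=[-4,7,-1] → .
    (3,5)@(7, 11): e=[0,3,-1] → .  [on edge]
  covered (1 px):
    . . . . . . . . . . .
    . . . . . . . . . . .
    . . . . . . . . . . .
    . . . . . . . . . . .
    . . X . . . . . . . .
    . . . . . . . . . . .
T1:
  2·area = 24  (B↔C swapped to make it positive)
  edge (20, 1)→(14, 4): d=(-6,3) right/bottom  bias=-1
  edge (14, 4)→(14, 0): d=(0,-4) top-left  bias=+0
  edge (14, 0)→(20, 1): d=(6,1) right/bottom  bias=-1
    (7,0)@(15, 1): e=[15,4,5] → X
    (8,0)@(17, 1): e=[9,12,3] → X
    (9,0)@(19, 1): e=[3,20,1] → X
    (10,0)@(21, 1): e=[-3,28,-1] → .
    (7,1)@(15, 3): e=[3,4,17] → X
    (8,1)@(17, 3): e=[-3,12,15] → .
    (9,1)@(19, 3): e=[-9,20,13] → .
    (7,2)@(15, 5): e=[-9,4,29] → .
  covered (4 px):
    . . . . . . . X X X .
    . . . . . . . X . . .
    . . . . . . . . . . .
    . . . . . . . . . . .
    . . . . . . . . . . .
    . . . . . . . . . . .
T2:
  2·area = 222
  edge (19, 12)→(0, 10): d=(-19,-2) top-left  bias=+0
  edge (0, 10)→(16, 0): d=(16,-10) top-left  bias=+0
  edge (16, 0)→(19, 12): d=(3,12) right/bottom  bias=-1
    (7,0)@(15, 1): e=[201,6,15] → X
    (8,0)@(17, 1): e=[205,26,-9] → .
    (6,1)@(13, 3): e=[159,18,45] → X
    (8,1)@(17, 3): e=[167,58,-3] → .
    (4,2)@(9, 5): e=[113,10,99] → X
    (5,2)@(11, 5): e=[117,30,75] → X
    (8,2)@(17, 5): e=[129,90,3] → X
    (9,2)@(19, 5): e=[133,110,-21] → .
    (2,3)@(5, 7): e=[67,2,153] → X
    (3,3)@(7, 7): e=[71,22,129] → X
    (9,3)@(19, 7): e=[95,142,-15] → .
    (1,4)@(3, 9): e=[25,14,183] → X
  covered (27 px):
    . . . . . . . X . . .
    . . . . . . X X . . .
    . . . . X X X X X . .
    . . X X X X X X X . .
    . X X X X X X X X . .
    . . . . . X X X X . .
T3:
  2·area = 119
  edge (9, 3)→(20, 7): d=(11,4) right/bottom  bias=-1
  edge (20, 7)→(4, 12): d=(-16,5) right/bottom  bias=-1
  edge (4, 12)→(9, 3): d=(5,-9) top-left  bias=+0
    (4,1)@(9, 3): e=[0,119,0] → .  [on edge]
    (4,2)@(9, 5): e=[22,87,10] → X
    (5,2)@(11, 5): e=[14,77,28] → X
    (6,2)@(13, 5): e=[6,67,46] → X
    (7,2)@(15, 5): e=[-2,57,64] → .
    (3,3)@(7, 7): e=[52,65,2] → X
    (7,3)@(15, 7): e=[20,25,74] → X
    (8,3)@(17, 7): e=[12,15,92] → X
    (9,3)@(19, 7): e=[4,5,110] → X
    (10,3)@(21, 7): e=[-4,-5,128] → .
    (3,4)@(7, 9): e=[74,33,12] → X
    (7,4)@(15, 9): e=[42,-7,84] → .
  covered (16 px):
    . . . . . . . . . . .
    . . . . . . . . . . .
    . . . . X X X . . . .
    . . . X X X X X X X .
    . . . X X X X . . . .
    . . X X . . . . . . .
T4:
  2·area = 12
  edge (2, 10)→(1, 9): d=(-1,-1) top-left  bias=+0
  edge (1, 9)→(12, 8): d=(11,-1) top-left  bias=+0
  edge (12, 8)→(2, 10): d=(-10,2) right/bottom  bias=-1
    (8,3)@(17, 7): e=[18,-6,0] → .  [on edge]
    (0,4)@(1, 9): e=[0,0,12] → X  [on edge]
    (1,4)@(3, 9): e=[2,2,8] → X
    (2,4)@(5, 9): e=[4,4,4] → X
    (3,4)@(7, 9): e=[6,6,0] → .  [on edge]
    (0,5)@(1, 11): e=[-2,22,-8] → .
    (1,5)@(3, 11): e=[0,24,-12] → .  [on edge]
    (2,5)@(5, 11): e=[2,26,-16] → .
  covered (3 px):
    . . . . . . . . . . .
    . . . . . . . . . . .
    . . . . . . . . . . .
    . . . . . . . . . . .
    X X X . . . . . . . .
    . . . . . . . . . . .

Result: "outside"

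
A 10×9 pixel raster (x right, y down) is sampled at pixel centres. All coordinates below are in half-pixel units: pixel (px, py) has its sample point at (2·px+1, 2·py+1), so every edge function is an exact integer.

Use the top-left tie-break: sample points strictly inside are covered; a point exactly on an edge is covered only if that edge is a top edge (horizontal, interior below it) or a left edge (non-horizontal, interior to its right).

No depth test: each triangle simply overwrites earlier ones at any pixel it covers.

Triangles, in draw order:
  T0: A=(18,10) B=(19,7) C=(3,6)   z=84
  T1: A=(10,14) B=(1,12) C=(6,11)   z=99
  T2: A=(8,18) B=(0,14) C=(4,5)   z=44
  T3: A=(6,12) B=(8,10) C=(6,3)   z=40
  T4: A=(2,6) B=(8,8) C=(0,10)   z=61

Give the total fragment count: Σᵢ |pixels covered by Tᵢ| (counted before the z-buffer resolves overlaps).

T0:
  2·area = 49  (B↔C swapped to make it positive)
  edge (18, 10)→(3, 6): d=(-15,-4) top-left  bias=+0
  edge (3, 6)→(19, 7): d=(16,1) right/bottom  bias=-1
  edge (19, 7)→(18, 10): d=(-1,3) right/bottom  bias=-1
    (3,3)@(7, 7): e=[1,12,36] → X
    (4,3)@(9, 7): e=[9,10,30] → X
    (5,3)@(11, 7): e=[17,8,24] → X
    (6,3)@(13, 7): e=[25,6,18] → X
    (7,3)@(15, 7): e=[33,4,12] → X
    (8,3)@(17, 7): e=[41,2,6] → X
    (9,3)@(19, 7): e=[49,0,0] → .  [on edge]
    (3,4)@(7, 9): e=[-29,44,34] → .
    (4,4)@(9, 9): e=[-21,42,28] → .
    (5,4)@(11, 9): e=[-13,40,22] → .
    (6,4)@(13, 9): e=[-5,38,16] → .
    (7,4)@(15, 9): e=[3,36,10] → X
    (8,6)@(17, 13): e=[-49,98,0] → .  [on edge]
  covered (8 px):
    . . . . . . . . . .
    . . . . . . . . . .
    . . . . . . . . . .
    . . . X X X X X X .
    . . . . . . . X X .
    . . . . . . . . . .
    . . . . . . . . . .
    . . . . . . . . . .
    . . . . . . . . . .
T1:
  2·area = 19
  edge (10, 14)→(1, 12): d=(-9,-2) top-left  bias=+0
  edge (1, 12)→(6, 11): d=(5,-1) top-left  bias=+0
  edge (6, 11)→(10, 14): d=(4,3) right/bottom  bias=-1
    (3,6)@(7, 13): e=[3,11,5] → X
    (4,6)@(9, 13): e=[7,13,-1] → .
    (3,7)@(7, 15): e=[-15,21,13] → .
  covered (1 px):
    . . . . . . . . . .
    . . . . . . . . . .
    . . . . . . . . . .
    . . . . . . . . . .
    . . . . . . . . . .
    . . . . . . . . . .
    . . . X . . . . . .
    . . . . . . . . . .
    . . . . . . . . . .
T2:
  2·area = 88
  edge (8, 18)→(0, 14): d=(-8,-4) top-left  bias=+0
  edge (0, 14)→(4, 5): d=(4,-9) top-left  bias=+0
  edge (4, 5)→(8, 18): d=(4,13) right/bottom  bias=-1
    (1,4)@(3, 9): e=[52,7,29] → X
    (2,4)@(5, 9): e=[60,25,3] → X
    (3,4)@(7, 9): e=[68,43,-23] → .
    (1,5)@(3, 11): e=[36,15,37] → X
    (3,5)@(7, 11): e=[52,51,-15] → .
    (0,6)@(1, 13): e=[12,5,71] → X
    (3,6)@(7, 13): e=[36,59,-7] → .
    (0,7)@(1, 15): e=[-4,13,79] → .
    (1,7)@(3, 15): e=[4,31,53] → X
    (3,7)@(7, 15): e=[20,67,1] → X
    (4,7)@(9, 15): e=[28,85,-25] → .
    (1,8)@(3, 17): e=[-12,39,61] → .
  covered (11 px):
    . . . . . . . . . .
    . . . . . . . . . .
    . . . . . . . . . .
    . . . . . . . . . .
    . X X . . . . . . .
    . X X . . . . . . .
    X X X . . . . . . .
    . X X X . . . . . .
    . . . X . . . . . .
T3:
  2·area = 18  (B↔C swapped to make it positive)
  edge (6, 12)→(6, 3): d=(0,-9) top-left  bias=+0
  edge (6, 3)→(8, 10): d=(2,7) right/bottom  bias=-1
  edge (8, 10)→(6, 12): d=(-2,2) right/bottom  bias=-1
    (8,0)@(17, 1): e=[99,-81,0] → .  [on edge]
    (7,1)@(15, 3): e=[81,-63,0] → .  [on edge]
    (6,2)@(13, 5): e=[63,-45,0] → .  [on edge]
    (3,3)@(7, 7): e=[9,1,8] → X
    (4,3)@(9, 7): e=[27,-13,4] → .
    (5,3)@(11, 7): e=[45,-27,0] → .  [on edge]
    (3,4)@(7, 9): e=[9,5,4] → X
    (4,4)@(9, 9): e=[27,-9,0] → .  [on edge]
    (3,5)@(7, 11): e=[9,9,0] → .  [on edge]
    (2,6)@(5, 13): e=[-9,27,0] → .  [on edge]
    (1,7)@(3, 15): e=[-27,45,0] → .  [on edge]
    (0,8)@(1, 17): e=[-45,63,0] → .  [on edge]
  covered (2 px):
    . . . . . . . . . .
    . . . . . . . . . .
    . . . . . . . . . .
    . . . X . . . . . .
    . . . X . . . . . .
    . . . . . . . . . .
    . . . . . . . . . .
    . . . . . . . . . .
    . . . . . . . . . .
T4:
  2·area = 28
  edge (2, 6)→(8, 8): d=(6,2) right/bottom  bias=-1
  edge (8, 8)→(0, 10): d=(-8,2) right/bottom  bias=-1
  edge (0, 10)→(2, 6): d=(2,-4) top-left  bias=+0
    (1,3)@(3, 7): e=[4,18,6] → X
    (2,3)@(5, 7): e=[0,14,14] → .  [on edge]
    (0,4)@(1, 9): e=[20,6,2] → X
    (2,4)@(5, 9): e=[12,-2,18] → .
    (5,4)@(11, 9): e=[0,-14,42] → .  [on edge]
    (0,5)@(1, 11): e=[32,-10,6] → .
    (1,5)@(3, 11): e=[28,-14,14] → .
    (8,5)@(17, 11): e=[0,-42,70] → .  [on edge]
  covered (3 px):
    . . . . . . . . . .
    . . . . . . . . . .
    . . . . . . . . . .
    . X . . . . . . . .
    X X . . . . . . . .
    . . . . . . . . . .
    . . . . . . . . . .
    . . . . . . . . . .
    . . . . . . . . . .

Final: 25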